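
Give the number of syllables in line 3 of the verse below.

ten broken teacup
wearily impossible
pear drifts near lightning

5

Line 3: pear (1), drifts (1), near (1), lightning (2) → 5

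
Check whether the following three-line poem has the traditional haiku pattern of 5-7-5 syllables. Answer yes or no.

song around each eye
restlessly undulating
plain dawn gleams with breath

Yes

Line 1: song (1), around (2), each (1), eye (1) → 5 ✓
Line 2: restlessly (3), undulating (4) → 7 ✓
Line 3: plain (1), dawn (1), gleams (1), with (1), breath (1) → 5 ✓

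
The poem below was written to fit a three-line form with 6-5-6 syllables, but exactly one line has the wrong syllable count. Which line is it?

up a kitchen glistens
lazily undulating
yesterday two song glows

Line 1: "up a kitchen glistens": 1+1+2+2 = 6 ✓
Line 2: "lazily undulating": 3+4 = 7 (expected 5)
Line 3: "yesterday two song glows": 3+1+1+1 = 6 ✓

Line 2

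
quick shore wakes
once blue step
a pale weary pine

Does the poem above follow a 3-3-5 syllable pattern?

Line 1: quick (1), shore (1), wakes (1) → 3 ✓
Line 2: once (1), blue (1), step (1) → 3 ✓
Line 3: a (1), pale (1), weary (2), pine (1) → 5 ✓

Yes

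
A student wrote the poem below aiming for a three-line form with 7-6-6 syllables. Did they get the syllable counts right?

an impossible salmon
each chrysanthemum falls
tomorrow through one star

Line 1: an (1), impossible (4), salmon (2) → 7 ✓
Line 2: each (1), chrysanthemum (4), falls (1) → 6 ✓
Line 3: tomorrow (3), through (1), one (1), star (1) → 6 ✓

Yes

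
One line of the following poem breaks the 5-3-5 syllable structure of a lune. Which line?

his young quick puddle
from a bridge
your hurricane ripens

Line 1: "his young quick puddle": 1+1+1+2 = 5 ✓
Line 2: "from a bridge": 1+1+1 = 3 ✓
Line 3: "your hurricane ripens": 1+3+2 = 6 (expected 5)

The third line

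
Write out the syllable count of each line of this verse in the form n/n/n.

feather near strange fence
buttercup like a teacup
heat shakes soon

5/7/3

Line 1: "feather near strange fence": 2+1+1+1 = 5
Line 2: "buttercup like a teacup": 3+1+1+2 = 7
Line 3: "heat shakes soon": 1+1+1 = 3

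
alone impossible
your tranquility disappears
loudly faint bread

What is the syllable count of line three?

4

Line three: loudly (2), faint (1), bread (1) → 4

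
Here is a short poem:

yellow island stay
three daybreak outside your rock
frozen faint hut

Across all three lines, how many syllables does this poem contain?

Line 1: "yellow island stay": 2+2+1 = 5
Line 2: "three daybreak outside your rock": 1+2+2+1+1 = 7
Line 3: "frozen faint hut": 2+1+1 = 4
Total: 5 + 7 + 4 = 16

16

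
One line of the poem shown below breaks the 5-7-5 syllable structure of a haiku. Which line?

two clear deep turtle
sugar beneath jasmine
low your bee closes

The second line

Line 1: "two clear deep turtle": 1+1+1+2 = 5 ✓
Line 2: "sugar beneath jasmine": 2+2+2 = 6 (expected 7)
Line 3: "low your bee closes": 1+1+1+2 = 5 ✓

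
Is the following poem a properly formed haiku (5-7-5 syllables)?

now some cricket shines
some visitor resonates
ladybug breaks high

Yes

Line 1: "now some cricket shines": 1+1+2+1 = 5 ✓
Line 2: "some visitor resonates": 1+3+3 = 7 ✓
Line 3: "ladybug breaks high": 3+1+1 = 5 ✓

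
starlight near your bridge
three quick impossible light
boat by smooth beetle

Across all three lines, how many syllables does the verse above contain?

17

Line 1: starlight(2) + near(1) + your(1) + bridge(1) = 5
Line 2: three(1) + quick(1) + impossible(4) + light(1) = 7
Line 3: boat(1) + by(1) + smooth(1) + beetle(2) = 5
Total: 5 + 7 + 5 = 17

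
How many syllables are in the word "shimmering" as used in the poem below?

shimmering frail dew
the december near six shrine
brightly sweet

"shimmering" has 3 syllables.

3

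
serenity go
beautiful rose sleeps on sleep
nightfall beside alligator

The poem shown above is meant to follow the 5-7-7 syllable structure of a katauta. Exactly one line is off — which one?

Line 1: serenity(4) + go(1) = 5 ✓
Line 2: beautiful(3) + rose(1) + sleeps(1) + on(1) + sleep(1) = 7 ✓
Line 3: nightfall(2) + beside(2) + alligator(4) = 8 (expected 7)

The third line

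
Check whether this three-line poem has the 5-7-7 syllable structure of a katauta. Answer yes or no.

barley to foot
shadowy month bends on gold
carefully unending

Line 1: "barley to foot": 2+1+1 = 4 (expected 5)
Line 2: "shadowy month bends on gold": 3+1+1+1+1 = 7 ✓
Line 3: "carefully unending": 3+3 = 6 (expected 7)

No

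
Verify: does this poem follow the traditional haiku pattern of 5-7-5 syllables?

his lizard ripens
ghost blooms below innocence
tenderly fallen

Yes

Line 1: his(1) + lizard(2) + ripens(2) = 5 ✓
Line 2: ghost(1) + blooms(1) + below(2) + innocence(3) = 7 ✓
Line 3: tenderly(3) + fallen(2) = 5 ✓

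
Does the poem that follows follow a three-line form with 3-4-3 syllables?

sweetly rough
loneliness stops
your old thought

Line 1: "sweetly rough": 2+1 = 3 ✓
Line 2: "loneliness stops": 3+1 = 4 ✓
Line 3: "your old thought": 1+1+1 = 3 ✓

Yes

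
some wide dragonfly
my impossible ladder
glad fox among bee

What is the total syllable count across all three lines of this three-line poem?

Line 1: "some wide dragonfly": 1+1+3 = 5
Line 2: "my impossible ladder": 1+4+2 = 7
Line 3: "glad fox among bee": 1+1+2+1 = 5
Total: 5 + 7 + 5 = 17

17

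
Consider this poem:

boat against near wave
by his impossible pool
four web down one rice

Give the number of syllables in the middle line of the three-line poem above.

7

The middle line: "by his impossible pool": 1+1+4+1 = 7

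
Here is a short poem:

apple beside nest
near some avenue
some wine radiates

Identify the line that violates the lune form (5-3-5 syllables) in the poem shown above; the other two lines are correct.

The second line

Line 1: "apple beside nest": 2+2+1 = 5 ✓
Line 2: "near some avenue": 1+1+3 = 5 (expected 3)
Line 3: "some wine radiates": 1+1+3 = 5 ✓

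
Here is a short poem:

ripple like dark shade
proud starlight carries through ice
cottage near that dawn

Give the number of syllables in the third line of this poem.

5

The third line: "cottage near that dawn": 2+1+1+1 = 5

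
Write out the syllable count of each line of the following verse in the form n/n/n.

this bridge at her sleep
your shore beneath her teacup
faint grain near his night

Line 1: this (1), bridge (1), at (1), her (1), sleep (1) → 5
Line 2: your (1), shore (1), beneath (2), her (1), teacup (2) → 7
Line 3: faint (1), grain (1), near (1), his (1), night (1) → 5

5/7/5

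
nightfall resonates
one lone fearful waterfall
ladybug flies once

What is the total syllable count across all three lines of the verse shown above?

Line 1: nightfall(2) + resonates(3) = 5
Line 2: one(1) + lone(1) + fearful(2) + waterfall(3) = 7
Line 3: ladybug(3) + flies(1) + once(1) = 5
Total: 5 + 7 + 5 = 17

17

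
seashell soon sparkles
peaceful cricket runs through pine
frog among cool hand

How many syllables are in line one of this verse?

Line one: seashell(2) + soon(1) + sparkles(2) = 5

5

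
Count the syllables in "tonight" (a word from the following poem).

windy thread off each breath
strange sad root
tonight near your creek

2

"tonight" has 2 syllables.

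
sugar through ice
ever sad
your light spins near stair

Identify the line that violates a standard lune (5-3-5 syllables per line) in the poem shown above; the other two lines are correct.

Line 1: sugar(2) + through(1) + ice(1) = 4 (expected 5)
Line 2: ever(2) + sad(1) = 3 ✓
Line 3: your(1) + light(1) + spins(1) + near(1) + stair(1) = 5 ✓

Line 1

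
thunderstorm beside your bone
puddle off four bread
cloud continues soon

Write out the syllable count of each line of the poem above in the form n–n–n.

7–5–5

Line 1: thunderstorm(3) + beside(2) + your(1) + bone(1) = 7
Line 2: puddle(2) + off(1) + four(1) + bread(1) = 5
Line 3: cloud(1) + continues(3) + soon(1) = 5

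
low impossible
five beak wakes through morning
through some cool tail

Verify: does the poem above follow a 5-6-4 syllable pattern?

Line 1: low (1), impossible (4) → 5 ✓
Line 2: five (1), beak (1), wakes (1), through (1), morning (2) → 6 ✓
Line 3: through (1), some (1), cool (1), tail (1) → 4 ✓

Yes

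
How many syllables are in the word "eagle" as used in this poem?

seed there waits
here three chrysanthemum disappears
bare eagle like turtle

"eagle" has 2 syllables.

2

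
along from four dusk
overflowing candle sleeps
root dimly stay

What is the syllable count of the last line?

4

The last line: root (1), dimly (2), stay (1) → 4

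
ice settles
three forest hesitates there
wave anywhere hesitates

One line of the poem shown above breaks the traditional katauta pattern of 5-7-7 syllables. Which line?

Line 1: "ice settles": 1+2 = 3 (expected 5)
Line 2: "three forest hesitates there": 1+2+3+1 = 7 ✓
Line 3: "wave anywhere hesitates": 1+3+3 = 7 ✓

Line 1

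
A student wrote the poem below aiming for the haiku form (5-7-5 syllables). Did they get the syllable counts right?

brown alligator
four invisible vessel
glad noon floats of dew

Yes

Line 1: brown(1) + alligator(4) = 5 ✓
Line 2: four(1) + invisible(4) + vessel(2) = 7 ✓
Line 3: glad(1) + noon(1) + floats(1) + of(1) + dew(1) = 5 ✓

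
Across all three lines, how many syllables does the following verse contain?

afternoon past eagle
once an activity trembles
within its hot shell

19

Line 1: "afternoon past eagle": 3+1+2 = 6
Line 2: "once an activity trembles": 1+1+4+2 = 8
Line 3: "within its hot shell": 2+1+1+1 = 5
Total: 6 + 8 + 5 = 19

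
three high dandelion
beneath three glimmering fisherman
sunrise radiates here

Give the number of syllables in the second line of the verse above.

9

The second line: beneath(2) + three(1) + glimmering(3) + fisherman(3) = 9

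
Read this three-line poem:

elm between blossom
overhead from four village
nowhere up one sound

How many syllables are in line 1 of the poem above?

5

Line 1: elm (1), between (2), blossom (2) → 5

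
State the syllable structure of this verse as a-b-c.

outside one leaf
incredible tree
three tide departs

Line 1: "outside one leaf": 2+1+1 = 4
Line 2: "incredible tree": 4+1 = 5
Line 3: "three tide departs": 1+1+2 = 4

4-5-4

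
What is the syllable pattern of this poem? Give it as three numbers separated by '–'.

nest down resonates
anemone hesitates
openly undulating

Line 1: nest(1) + down(1) + resonates(3) = 5
Line 2: anemone(4) + hesitates(3) = 7
Line 3: openly(3) + undulating(4) = 7

5–7–7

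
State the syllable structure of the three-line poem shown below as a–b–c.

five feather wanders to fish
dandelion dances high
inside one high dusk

Line 1: five (1), feather (2), wanders (2), to (1), fish (1) → 7
Line 2: dandelion (4), dances (2), high (1) → 7
Line 3: inside (2), one (1), high (1), dusk (1) → 5

7–7–5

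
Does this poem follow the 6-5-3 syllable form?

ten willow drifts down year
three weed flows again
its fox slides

Yes

Line 1: ten (1), willow (2), drifts (1), down (1), year (1) → 6 ✓
Line 2: three (1), weed (1), flows (1), again (2) → 5 ✓
Line 3: its (1), fox (1), slides (1) → 3 ✓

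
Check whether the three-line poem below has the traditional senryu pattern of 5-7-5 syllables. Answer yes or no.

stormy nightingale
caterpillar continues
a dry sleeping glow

Line 1: "stormy nightingale": 2+3 = 5 ✓
Line 2: "caterpillar continues": 4+3 = 7 ✓
Line 3: "a dry sleeping glow": 1+1+2+1 = 5 ✓

Yes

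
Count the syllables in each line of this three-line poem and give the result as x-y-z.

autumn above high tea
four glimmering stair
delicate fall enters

6-5-6

Line 1: autumn (2), above (2), high (1), tea (1) → 6
Line 2: four (1), glimmering (3), stair (1) → 5
Line 3: delicate (3), fall (1), enters (2) → 6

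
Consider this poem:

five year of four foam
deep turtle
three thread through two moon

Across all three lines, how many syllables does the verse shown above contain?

13

Line 1: five (1), year (1), of (1), four (1), foam (1) → 5
Line 2: deep (1), turtle (2) → 3
Line 3: three (1), thread (1), through (1), two (1), moon (1) → 5
Total: 5 + 3 + 5 = 13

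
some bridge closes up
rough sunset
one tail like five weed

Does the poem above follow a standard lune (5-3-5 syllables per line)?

Yes

Line 1: some (1), bridge (1), closes (2), up (1) → 5 ✓
Line 2: rough (1), sunset (2) → 3 ✓
Line 3: one (1), tail (1), like (1), five (1), weed (1) → 5 ✓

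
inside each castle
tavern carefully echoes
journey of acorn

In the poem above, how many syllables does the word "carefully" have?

3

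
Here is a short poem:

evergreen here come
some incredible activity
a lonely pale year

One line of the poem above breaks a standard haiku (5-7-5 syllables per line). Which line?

Line 1: evergreen (3), here (1), come (1) → 5 ✓
Line 2: some (1), incredible (4), activity (4) → 9 (expected 7)
Line 3: a (1), lonely (2), pale (1), year (1) → 5 ✓

Line 2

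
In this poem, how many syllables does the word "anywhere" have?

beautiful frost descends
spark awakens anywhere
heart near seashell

3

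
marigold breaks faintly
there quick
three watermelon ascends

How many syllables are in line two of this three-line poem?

Line two: there (1), quick (1) → 2

2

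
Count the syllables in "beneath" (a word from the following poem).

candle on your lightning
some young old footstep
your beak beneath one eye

2

"beneath" has 2 syllables.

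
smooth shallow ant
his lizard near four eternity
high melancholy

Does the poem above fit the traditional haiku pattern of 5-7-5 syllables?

Line 1: "smooth shallow ant": 1+2+1 = 4 (expected 5)
Line 2: "his lizard near four eternity": 1+2+1+1+4 = 9 (expected 7)
Line 3: "high melancholy": 1+4 = 5 ✓

No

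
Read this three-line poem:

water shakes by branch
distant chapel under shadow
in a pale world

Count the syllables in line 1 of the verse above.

5

Line 1: water (2), shakes (1), by (1), branch (1) → 5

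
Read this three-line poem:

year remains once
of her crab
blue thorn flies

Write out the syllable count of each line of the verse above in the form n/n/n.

4/3/3

Line 1: year(1) + remains(2) + once(1) = 4
Line 2: of(1) + her(1) + crab(1) = 3
Line 3: blue(1) + thorn(1) + flies(1) = 3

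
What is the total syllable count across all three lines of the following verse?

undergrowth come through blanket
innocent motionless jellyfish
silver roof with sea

Line 1: "undergrowth come through blanket": 3+1+1+2 = 7
Line 2: "innocent motionless jellyfish": 3+3+3 = 9
Line 3: "silver roof with sea": 2+1+1+1 = 5
Total: 7 + 9 + 5 = 21

21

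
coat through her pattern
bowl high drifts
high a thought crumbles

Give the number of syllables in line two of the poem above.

Line two: bowl(1) + high(1) + drifts(1) = 3

3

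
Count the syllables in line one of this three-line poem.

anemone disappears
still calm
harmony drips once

Line one: anemone (4), disappears (3) → 7

7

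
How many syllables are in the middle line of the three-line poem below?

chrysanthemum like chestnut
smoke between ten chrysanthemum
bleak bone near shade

The middle line: smoke (1), between (2), ten (1), chrysanthemum (4) → 8

8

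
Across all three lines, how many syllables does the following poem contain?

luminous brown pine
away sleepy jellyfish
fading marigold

Line 1: luminous (3), brown (1), pine (1) → 5
Line 2: away (2), sleepy (2), jellyfish (3) → 7
Line 3: fading (2), marigold (3) → 5
Total: 5 + 7 + 5 = 17

17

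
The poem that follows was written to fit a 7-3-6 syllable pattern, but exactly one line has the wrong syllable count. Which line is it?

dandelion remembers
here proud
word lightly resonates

Line 2

Line 1: dandelion (4), remembers (3) → 7 ✓
Line 2: here (1), proud (1) → 2 (expected 3)
Line 3: word (1), lightly (2), resonates (3) → 6 ✓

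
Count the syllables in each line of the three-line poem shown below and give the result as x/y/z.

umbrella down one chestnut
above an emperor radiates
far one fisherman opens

7/9/7

Line 1: "umbrella down one chestnut": 3+1+1+2 = 7
Line 2: "above an emperor radiates": 2+1+3+3 = 9
Line 3: "far one fisherman opens": 1+1+3+2 = 7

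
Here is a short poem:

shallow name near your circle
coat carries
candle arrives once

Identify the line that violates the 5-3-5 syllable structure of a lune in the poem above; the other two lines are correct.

Line 1

Line 1: "shallow name near your circle": 2+1+1+1+2 = 7 (expected 5)
Line 2: "coat carries": 1+2 = 3 ✓
Line 3: "candle arrives once": 2+2+1 = 5 ✓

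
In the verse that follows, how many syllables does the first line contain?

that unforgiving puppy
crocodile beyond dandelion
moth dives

7

The first line: "that unforgiving puppy": 1+4+2 = 7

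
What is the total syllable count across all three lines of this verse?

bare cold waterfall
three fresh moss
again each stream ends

13

Line 1: "bare cold waterfall": 1+1+3 = 5
Line 2: "three fresh moss": 1+1+1 = 3
Line 3: "again each stream ends": 2+1+1+1 = 5
Total: 5 + 3 + 5 = 13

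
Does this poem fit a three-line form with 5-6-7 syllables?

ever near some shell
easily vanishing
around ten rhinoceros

Yes

Line 1: ever(2) + near(1) + some(1) + shell(1) = 5 ✓
Line 2: easily(3) + vanishing(3) = 6 ✓
Line 3: around(2) + ten(1) + rhinoceros(4) = 7 ✓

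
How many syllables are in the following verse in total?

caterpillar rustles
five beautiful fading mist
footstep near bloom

Line 1: "caterpillar rustles": 4+2 = 6
Line 2: "five beautiful fading mist": 1+3+2+1 = 7
Line 3: "footstep near bloom": 2+1+1 = 4
Total: 6 + 7 + 4 = 17

17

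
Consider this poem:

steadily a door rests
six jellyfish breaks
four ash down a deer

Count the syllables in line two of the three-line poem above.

5

Line two: six (1), jellyfish (3), breaks (1) → 5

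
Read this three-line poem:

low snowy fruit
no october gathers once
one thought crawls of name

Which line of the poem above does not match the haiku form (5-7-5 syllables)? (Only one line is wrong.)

The first line

Line 1: low(1) + snowy(2) + fruit(1) = 4 (expected 5)
Line 2: no(1) + october(3) + gathers(2) + once(1) = 7 ✓
Line 3: one(1) + thought(1) + crawls(1) + of(1) + name(1) = 5 ✓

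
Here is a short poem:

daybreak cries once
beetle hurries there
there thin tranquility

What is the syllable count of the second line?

The second line: "beetle hurries there": 2+2+1 = 5

5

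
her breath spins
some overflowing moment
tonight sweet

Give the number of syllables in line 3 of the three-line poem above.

Line 3: "tonight sweet": 2+1 = 3

3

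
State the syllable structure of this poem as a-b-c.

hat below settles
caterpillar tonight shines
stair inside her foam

5-7-5

Line 1: hat(1) + below(2) + settles(2) = 5
Line 2: caterpillar(4) + tonight(2) + shines(1) = 7
Line 3: stair(1) + inside(2) + her(1) + foam(1) = 5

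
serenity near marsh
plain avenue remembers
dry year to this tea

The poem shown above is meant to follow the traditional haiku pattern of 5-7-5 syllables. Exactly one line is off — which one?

Line 1: serenity(4) + near(1) + marsh(1) = 6 (expected 5)
Line 2: plain(1) + avenue(3) + remembers(3) = 7 ✓
Line 3: dry(1) + year(1) + to(1) + this(1) + tea(1) = 5 ✓

The first line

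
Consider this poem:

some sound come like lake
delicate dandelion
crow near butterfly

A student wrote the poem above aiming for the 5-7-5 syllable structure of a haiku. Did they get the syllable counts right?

Yes

Line 1: "some sound come like lake": 1+1+1+1+1 = 5 ✓
Line 2: "delicate dandelion": 3+4 = 7 ✓
Line 3: "crow near butterfly": 1+1+3 = 5 ✓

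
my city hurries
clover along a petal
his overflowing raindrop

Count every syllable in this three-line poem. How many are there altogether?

Line 1: "my city hurries": 1+2+2 = 5
Line 2: "clover along a petal": 2+2+1+2 = 7
Line 3: "his overflowing raindrop": 1+4+2 = 7
Total: 5 + 7 + 7 = 19

19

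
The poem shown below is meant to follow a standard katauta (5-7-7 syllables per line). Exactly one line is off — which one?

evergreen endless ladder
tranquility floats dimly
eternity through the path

Line 1: evergreen (3), endless (2), ladder (2) → 7 (expected 5)
Line 2: tranquility (4), floats (1), dimly (2) → 7 ✓
Line 3: eternity (4), through (1), the (1), path (1) → 7 ✓

The first line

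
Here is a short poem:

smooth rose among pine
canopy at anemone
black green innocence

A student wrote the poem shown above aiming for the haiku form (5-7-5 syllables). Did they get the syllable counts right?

No

Line 1: smooth(1) + rose(1) + among(2) + pine(1) = 5 ✓
Line 2: canopy(3) + at(1) + anemone(4) = 8 (expected 7)
Line 3: black(1) + green(1) + innocence(3) = 5 ✓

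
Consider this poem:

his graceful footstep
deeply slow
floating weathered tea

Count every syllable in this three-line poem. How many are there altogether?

13

Line 1: his(1) + graceful(2) + footstep(2) = 5
Line 2: deeply(2) + slow(1) = 3
Line 3: floating(2) + weathered(2) + tea(1) = 5
Total: 5 + 3 + 5 = 13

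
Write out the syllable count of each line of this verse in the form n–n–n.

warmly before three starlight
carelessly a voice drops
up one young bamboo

Line 1: warmly (2), before (2), three (1), starlight (2) → 7
Line 2: carelessly (3), a (1), voice (1), drops (1) → 6
Line 3: up (1), one (1), young (1), bamboo (2) → 5

7–6–5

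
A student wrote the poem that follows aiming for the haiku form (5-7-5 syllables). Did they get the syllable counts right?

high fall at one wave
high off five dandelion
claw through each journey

Yes

Line 1: "high fall at one wave": 1+1+1+1+1 = 5 ✓
Line 2: "high off five dandelion": 1+1+1+4 = 7 ✓
Line 3: "claw through each journey": 1+1+1+2 = 5 ✓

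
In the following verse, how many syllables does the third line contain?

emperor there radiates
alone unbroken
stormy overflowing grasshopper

The third line: stormy (2), overflowing (4), grasshopper (3) → 9

9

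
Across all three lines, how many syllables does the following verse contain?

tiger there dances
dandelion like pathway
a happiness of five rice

19

Line 1: tiger(2) + there(1) + dances(2) = 5
Line 2: dandelion(4) + like(1) + pathway(2) = 7
Line 3: a(1) + happiness(3) + of(1) + five(1) + rice(1) = 7
Total: 5 + 7 + 7 = 19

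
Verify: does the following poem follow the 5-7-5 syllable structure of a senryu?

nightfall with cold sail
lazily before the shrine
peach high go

Line 1: "nightfall with cold sail": 2+1+1+1 = 5 ✓
Line 2: "lazily before the shrine": 3+2+1+1 = 7 ✓
Line 3: "peach high go": 1+1+1 = 3 (expected 5)

No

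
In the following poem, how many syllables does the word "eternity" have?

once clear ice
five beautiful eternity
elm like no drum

4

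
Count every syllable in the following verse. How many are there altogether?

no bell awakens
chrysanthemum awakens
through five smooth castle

17

Line 1: "no bell awakens": 1+1+3 = 5
Line 2: "chrysanthemum awakens": 4+3 = 7
Line 3: "through five smooth castle": 1+1+1+2 = 5
Total: 5 + 7 + 5 = 17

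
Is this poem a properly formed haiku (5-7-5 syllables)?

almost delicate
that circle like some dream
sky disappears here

No

Line 1: almost(2) + delicate(3) = 5 ✓
Line 2: that(1) + circle(2) + like(1) + some(1) + dream(1) = 6 (expected 7)
Line 3: sky(1) + disappears(3) + here(1) = 5 ✓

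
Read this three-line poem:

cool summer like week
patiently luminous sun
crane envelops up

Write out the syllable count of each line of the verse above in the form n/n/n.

Line 1: cool (1), summer (2), like (1), week (1) → 5
Line 2: patiently (3), luminous (3), sun (1) → 7
Line 3: crane (1), envelops (3), up (1) → 5

5/7/5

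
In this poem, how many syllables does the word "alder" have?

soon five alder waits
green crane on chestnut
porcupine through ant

"alder" has 2 syllables.

2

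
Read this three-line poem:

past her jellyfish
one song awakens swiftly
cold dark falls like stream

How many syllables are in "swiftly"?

2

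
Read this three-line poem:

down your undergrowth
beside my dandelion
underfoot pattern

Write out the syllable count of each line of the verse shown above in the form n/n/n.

5/7/5

Line 1: down (1), your (1), undergrowth (3) → 5
Line 2: beside (2), my (1), dandelion (4) → 7
Line 3: underfoot (3), pattern (2) → 5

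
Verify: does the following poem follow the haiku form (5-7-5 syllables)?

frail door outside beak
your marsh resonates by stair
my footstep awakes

Yes

Line 1: "frail door outside beak": 1+1+2+1 = 5 ✓
Line 2: "your marsh resonates by stair": 1+1+3+1+1 = 7 ✓
Line 3: "my footstep awakes": 1+2+2 = 5 ✓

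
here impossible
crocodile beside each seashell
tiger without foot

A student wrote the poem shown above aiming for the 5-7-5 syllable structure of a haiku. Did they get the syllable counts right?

No

Line 1: here (1), impossible (4) → 5 ✓
Line 2: crocodile (3), beside (2), each (1), seashell (2) → 8 (expected 7)
Line 3: tiger (2), without (2), foot (1) → 5 ✓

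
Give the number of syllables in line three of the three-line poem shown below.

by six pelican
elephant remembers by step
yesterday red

4

Line three: yesterday (3), red (1) → 4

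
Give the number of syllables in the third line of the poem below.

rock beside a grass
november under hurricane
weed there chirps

The third line: weed (1), there (1), chirps (1) → 3

3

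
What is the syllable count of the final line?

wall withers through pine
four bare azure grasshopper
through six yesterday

The final line: "through six yesterday": 1+1+3 = 5

5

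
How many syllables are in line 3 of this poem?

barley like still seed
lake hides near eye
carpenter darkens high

6

Line 3: carpenter(3) + darkens(2) + high(1) = 6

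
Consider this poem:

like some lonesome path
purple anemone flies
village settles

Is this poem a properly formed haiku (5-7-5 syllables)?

No

Line 1: "like some lonesome path": 1+1+2+1 = 5 ✓
Line 2: "purple anemone flies": 2+4+1 = 7 ✓
Line 3: "village settles": 2+2 = 4 (expected 5)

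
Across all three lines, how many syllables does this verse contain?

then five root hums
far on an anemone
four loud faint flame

Line 1: then(1) + five(1) + root(1) + hums(1) = 4
Line 2: far(1) + on(1) + an(1) + anemone(4) = 7
Line 3: four(1) + loud(1) + faint(1) + flame(1) = 4
Total: 4 + 7 + 4 = 15

15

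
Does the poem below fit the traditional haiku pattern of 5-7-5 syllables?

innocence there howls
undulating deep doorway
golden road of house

Yes

Line 1: innocence (3), there (1), howls (1) → 5 ✓
Line 2: undulating (4), deep (1), doorway (2) → 7 ✓
Line 3: golden (2), road (1), of (1), house (1) → 5 ✓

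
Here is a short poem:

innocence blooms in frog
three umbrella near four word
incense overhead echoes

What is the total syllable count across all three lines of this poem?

20

Line 1: innocence (3), blooms (1), in (1), frog (1) → 6
Line 2: three (1), umbrella (3), near (1), four (1), word (1) → 7
Line 3: incense (2), overhead (3), echoes (2) → 7
Total: 6 + 7 + 7 = 20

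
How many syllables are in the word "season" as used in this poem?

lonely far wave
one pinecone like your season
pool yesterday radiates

"season" has 2 syllables.

2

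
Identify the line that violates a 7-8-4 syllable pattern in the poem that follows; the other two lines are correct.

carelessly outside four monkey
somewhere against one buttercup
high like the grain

The first line

Line 1: carelessly(3) + outside(2) + four(1) + monkey(2) = 8 (expected 7)
Line 2: somewhere(2) + against(2) + one(1) + buttercup(3) = 8 ✓
Line 3: high(1) + like(1) + the(1) + grain(1) = 4 ✓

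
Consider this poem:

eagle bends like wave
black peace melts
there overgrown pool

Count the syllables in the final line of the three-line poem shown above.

5

The final line: "there overgrown pool": 1+3+1 = 5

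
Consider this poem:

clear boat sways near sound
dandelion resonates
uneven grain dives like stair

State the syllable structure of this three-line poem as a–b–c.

Line 1: clear(1) + boat(1) + sways(1) + near(1) + sound(1) = 5
Line 2: dandelion(4) + resonates(3) = 7
Line 3: uneven(3) + grain(1) + dives(1) + like(1) + stair(1) = 7

5–7–7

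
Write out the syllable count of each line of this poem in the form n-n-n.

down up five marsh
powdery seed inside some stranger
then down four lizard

Line 1: down(1) + up(1) + five(1) + marsh(1) = 4
Line 2: powdery(3) + seed(1) + inside(2) + some(1) + stranger(2) = 9
Line 3: then(1) + down(1) + four(1) + lizard(2) = 5

4-9-5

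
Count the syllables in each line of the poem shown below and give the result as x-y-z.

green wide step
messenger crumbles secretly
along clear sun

3-8-4

Line 1: "green wide step": 1+1+1 = 3
Line 2: "messenger crumbles secretly": 3+2+3 = 8
Line 3: "along clear sun": 2+1+1 = 4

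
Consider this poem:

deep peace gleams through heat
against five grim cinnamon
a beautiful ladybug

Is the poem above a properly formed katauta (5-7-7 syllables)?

Yes

Line 1: deep(1) + peace(1) + gleams(1) + through(1) + heat(1) = 5 ✓
Line 2: against(2) + five(1) + grim(1) + cinnamon(3) = 7 ✓
Line 3: a(1) + beautiful(3) + ladybug(3) = 7 ✓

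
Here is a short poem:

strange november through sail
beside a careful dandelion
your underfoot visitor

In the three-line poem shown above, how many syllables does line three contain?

7

Line three: your (1), underfoot (3), visitor (3) → 7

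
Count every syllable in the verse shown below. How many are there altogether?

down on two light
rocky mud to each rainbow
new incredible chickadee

19

Line 1: down (1), on (1), two (1), light (1) → 4
Line 2: rocky (2), mud (1), to (1), each (1), rainbow (2) → 7
Line 3: new (1), incredible (4), chickadee (3) → 8
Total: 4 + 7 + 8 = 19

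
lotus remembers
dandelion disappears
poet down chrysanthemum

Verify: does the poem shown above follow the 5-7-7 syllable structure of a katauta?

Yes

Line 1: lotus (2), remembers (3) → 5 ✓
Line 2: dandelion (4), disappears (3) → 7 ✓
Line 3: poet (2), down (1), chrysanthemum (4) → 7 ✓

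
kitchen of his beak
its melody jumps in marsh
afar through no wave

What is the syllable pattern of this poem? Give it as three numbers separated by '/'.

Line 1: kitchen(2) + of(1) + his(1) + beak(1) = 5
Line 2: its(1) + melody(3) + jumps(1) + in(1) + marsh(1) = 7
Line 3: afar(2) + through(1) + no(1) + wave(1) = 5

5/7/5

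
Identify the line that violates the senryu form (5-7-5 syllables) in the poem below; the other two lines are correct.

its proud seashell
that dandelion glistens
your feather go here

The first line

Line 1: its(1) + proud(1) + seashell(2) = 4 (expected 5)
Line 2: that(1) + dandelion(4) + glistens(2) = 7 ✓
Line 3: your(1) + feather(2) + go(1) + here(1) = 5 ✓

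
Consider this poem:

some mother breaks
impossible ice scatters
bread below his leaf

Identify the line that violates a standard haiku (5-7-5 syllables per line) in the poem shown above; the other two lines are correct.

The first line

Line 1: "some mother breaks": 1+2+1 = 4 (expected 5)
Line 2: "impossible ice scatters": 4+1+2 = 7 ✓
Line 3: "bread below his leaf": 1+2+1+1 = 5 ✓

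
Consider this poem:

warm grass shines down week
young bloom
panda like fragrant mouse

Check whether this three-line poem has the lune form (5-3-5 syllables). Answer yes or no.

Line 1: warm(1) + grass(1) + shines(1) + down(1) + week(1) = 5 ✓
Line 2: young(1) + bloom(1) = 2 (expected 3)
Line 3: panda(2) + like(1) + fragrant(2) + mouse(1) = 6 (expected 5)

No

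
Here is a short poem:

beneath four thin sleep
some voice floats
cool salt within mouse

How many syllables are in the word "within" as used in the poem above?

2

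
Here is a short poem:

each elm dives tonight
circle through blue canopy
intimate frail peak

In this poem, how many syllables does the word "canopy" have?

3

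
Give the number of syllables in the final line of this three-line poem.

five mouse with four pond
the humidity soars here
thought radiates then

5

The final line: thought(1) + radiates(3) + then(1) = 5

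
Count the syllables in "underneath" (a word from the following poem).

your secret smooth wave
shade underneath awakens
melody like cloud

3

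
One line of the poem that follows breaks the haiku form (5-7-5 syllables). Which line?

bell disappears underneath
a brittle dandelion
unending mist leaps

Line 1: "bell disappears underneath": 1+3+3 = 7 (expected 5)
Line 2: "a brittle dandelion": 1+2+4 = 7 ✓
Line 3: "unending mist leaps": 3+1+1 = 5 ✓

The first line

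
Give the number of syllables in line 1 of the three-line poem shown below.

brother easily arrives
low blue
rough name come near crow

7

Line 1: "brother easily arrives": 2+3+2 = 7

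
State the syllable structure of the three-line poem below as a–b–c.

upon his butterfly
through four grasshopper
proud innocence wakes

6–5–5

Line 1: upon(2) + his(1) + butterfly(3) = 6
Line 2: through(1) + four(1) + grasshopper(3) = 5
Line 3: proud(1) + innocence(3) + wakes(1) = 5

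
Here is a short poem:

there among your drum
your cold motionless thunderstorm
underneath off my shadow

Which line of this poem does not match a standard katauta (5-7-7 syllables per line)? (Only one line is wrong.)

Line 1: "there among your drum": 1+2+1+1 = 5 ✓
Line 2: "your cold motionless thunderstorm": 1+1+3+3 = 8 (expected 7)
Line 3: "underneath off my shadow": 3+1+1+2 = 7 ✓

The second line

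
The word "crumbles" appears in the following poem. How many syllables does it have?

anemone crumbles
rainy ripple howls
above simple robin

2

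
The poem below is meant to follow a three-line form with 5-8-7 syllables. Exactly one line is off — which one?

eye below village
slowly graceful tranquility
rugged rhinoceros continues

Line 3

Line 1: eye(1) + below(2) + village(2) = 5 ✓
Line 2: slowly(2) + graceful(2) + tranquility(4) = 8 ✓
Line 3: rugged(2) + rhinoceros(4) + continues(3) = 9 (expected 7)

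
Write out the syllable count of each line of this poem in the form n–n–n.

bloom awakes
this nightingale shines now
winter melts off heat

3–6–5

Line 1: bloom (1), awakes (2) → 3
Line 2: this (1), nightingale (3), shines (1), now (1) → 6
Line 3: winter (2), melts (1), off (1), heat (1) → 5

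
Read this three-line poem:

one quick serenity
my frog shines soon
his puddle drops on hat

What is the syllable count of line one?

Line one: "one quick serenity": 1+1+4 = 6

6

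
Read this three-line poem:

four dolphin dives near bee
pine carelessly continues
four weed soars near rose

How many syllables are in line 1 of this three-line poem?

6

Line 1: four (1), dolphin (2), dives (1), near (1), bee (1) → 6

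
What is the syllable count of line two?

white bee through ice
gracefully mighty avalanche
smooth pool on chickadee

Line two: "gracefully mighty avalanche": 3+2+3 = 8

8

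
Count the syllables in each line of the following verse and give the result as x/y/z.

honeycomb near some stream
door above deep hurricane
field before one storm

Line 1: "honeycomb near some stream": 3+1+1+1 = 6
Line 2: "door above deep hurricane": 1+2+1+3 = 7
Line 3: "field before one storm": 1+2+1+1 = 5

6/7/5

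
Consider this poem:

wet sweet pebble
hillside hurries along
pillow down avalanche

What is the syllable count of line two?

Line two: hillside (2), hurries (2), along (2) → 6

6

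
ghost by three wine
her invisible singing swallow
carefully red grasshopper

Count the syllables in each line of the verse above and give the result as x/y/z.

Line 1: ghost(1) + by(1) + three(1) + wine(1) = 4
Line 2: her(1) + invisible(4) + singing(2) + swallow(2) = 9
Line 3: carefully(3) + red(1) + grasshopper(3) = 7

4/9/7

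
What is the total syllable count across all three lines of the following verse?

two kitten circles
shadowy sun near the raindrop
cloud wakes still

16

Line 1: two (1), kitten (2), circles (2) → 5
Line 2: shadowy (3), sun (1), near (1), the (1), raindrop (2) → 8
Line 3: cloud (1), wakes (1), still (1) → 3
Total: 5 + 8 + 3 = 16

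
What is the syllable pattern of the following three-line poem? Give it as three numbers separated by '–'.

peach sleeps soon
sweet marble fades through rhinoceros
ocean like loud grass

Line 1: "peach sleeps soon": 1+1+1 = 3
Line 2: "sweet marble fades through rhinoceros": 1+2+1+1+4 = 9
Line 3: "ocean like loud grass": 2+1+1+1 = 5

3–9–5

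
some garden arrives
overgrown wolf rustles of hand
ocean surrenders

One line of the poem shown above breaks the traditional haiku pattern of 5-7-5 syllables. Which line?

Line 2

Line 1: some (1), garden (2), arrives (2) → 5 ✓
Line 2: overgrown (3), wolf (1), rustles (2), of (1), hand (1) → 8 (expected 7)
Line 3: ocean (2), surrenders (3) → 5 ✓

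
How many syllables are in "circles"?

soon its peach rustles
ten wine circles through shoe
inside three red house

2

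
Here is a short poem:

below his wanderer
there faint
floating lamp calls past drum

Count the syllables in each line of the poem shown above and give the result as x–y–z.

6–2–6

Line 1: below (2), his (1), wanderer (3) → 6
Line 2: there (1), faint (1) → 2
Line 3: floating (2), lamp (1), calls (1), past (1), drum (1) → 6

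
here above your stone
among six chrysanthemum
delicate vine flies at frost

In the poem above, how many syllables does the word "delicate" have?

3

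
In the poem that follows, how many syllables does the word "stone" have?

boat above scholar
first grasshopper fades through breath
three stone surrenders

1

"stone" has 1 syllable.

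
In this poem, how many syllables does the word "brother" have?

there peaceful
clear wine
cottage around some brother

2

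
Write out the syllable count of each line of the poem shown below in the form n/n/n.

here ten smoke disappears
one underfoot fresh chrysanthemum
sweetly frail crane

6/9/4

Line 1: here (1), ten (1), smoke (1), disappears (3) → 6
Line 2: one (1), underfoot (3), fresh (1), chrysanthemum (4) → 9
Line 3: sweetly (2), frail (1), crane (1) → 4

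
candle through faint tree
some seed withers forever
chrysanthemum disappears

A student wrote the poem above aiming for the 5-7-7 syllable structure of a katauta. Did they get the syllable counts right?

Line 1: candle (2), through (1), faint (1), tree (1) → 5 ✓
Line 2: some (1), seed (1), withers (2), forever (3) → 7 ✓
Line 3: chrysanthemum (4), disappears (3) → 7 ✓

Yes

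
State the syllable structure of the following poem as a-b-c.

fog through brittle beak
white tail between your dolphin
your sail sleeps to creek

Line 1: fog (1), through (1), brittle (2), beak (1) → 5
Line 2: white (1), tail (1), between (2), your (1), dolphin (2) → 7
Line 3: your (1), sail (1), sleeps (1), to (1), creek (1) → 5

5-7-5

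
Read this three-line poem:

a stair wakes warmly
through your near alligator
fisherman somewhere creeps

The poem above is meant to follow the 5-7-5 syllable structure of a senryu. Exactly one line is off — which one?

Line 1: a (1), stair (1), wakes (1), warmly (2) → 5 ✓
Line 2: through (1), your (1), near (1), alligator (4) → 7 ✓
Line 3: fisherman (3), somewhere (2), creeps (1) → 6 (expected 5)

The third line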